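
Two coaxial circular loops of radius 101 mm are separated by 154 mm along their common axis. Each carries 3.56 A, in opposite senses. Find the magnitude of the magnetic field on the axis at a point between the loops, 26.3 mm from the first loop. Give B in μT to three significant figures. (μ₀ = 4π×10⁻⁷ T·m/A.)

B ≈ 14.8 μT

Each loop contributes B = μ₀IR²/[2(R²+z²)^(3/2)] on the axis, with z measured from that loop.
Loop 1 (z = 0.0263 m): B₁ = 2.01×10⁻⁵ T. Loop 2 (z = 0.1277 m): B₂ = 5.29×10⁻⁶ T.
The fields oppose: B = |B₁ − B₂| = 1.48×10⁻⁵ T.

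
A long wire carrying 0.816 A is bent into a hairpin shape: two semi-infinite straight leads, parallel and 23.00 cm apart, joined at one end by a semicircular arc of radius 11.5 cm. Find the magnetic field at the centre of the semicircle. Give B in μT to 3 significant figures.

B ≈ 3.65 μT

The semicircular arc contributes B_arc = μ₀I·π/(4πR) = μ₀I/(4R) = 2.23×10⁻⁶ T.
Each semi-infinite lead is at perpendicular distance R = 0.115 m from the centre, with the perpendicular foot at its near end, so it contributes μ₀I/(4πR); both point the same way, together 1.42×10⁻⁶ T.
Arc and leads all point the same direction: B = 2.23×10⁻⁶ + 1.42×10⁻⁶ = 3.65×10⁻⁶ T.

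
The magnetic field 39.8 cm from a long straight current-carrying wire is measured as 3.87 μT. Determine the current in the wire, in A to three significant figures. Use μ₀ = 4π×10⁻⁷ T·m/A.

For a long straight wire B = μ₀I/(2πd), so I = 2πdB/μ₀.
I = 2π × 0.398 × 3.87×10⁻⁶ / (4π×10⁻⁷) = 7.70 A.

I ≈ 7.70 A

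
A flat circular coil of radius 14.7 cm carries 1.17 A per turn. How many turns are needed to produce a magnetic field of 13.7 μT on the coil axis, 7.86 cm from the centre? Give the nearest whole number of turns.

N = 4

For an N-turn coil, B = Nμ₀IR²/[2(R²+z²)^(3/2)]. A single turn gives B₁ = 3.43×10⁻⁶ T with R = 0.147 m, z = 0.0786 m.
N = B/B₁ = 1.37×10⁻⁵ / 3.43×10⁻⁶ = 3.99.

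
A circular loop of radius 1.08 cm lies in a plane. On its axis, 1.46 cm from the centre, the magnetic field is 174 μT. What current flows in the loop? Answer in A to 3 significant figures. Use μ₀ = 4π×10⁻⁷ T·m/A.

I ≈ 14.2 A

On the axis of a loop, B = μ₀IR²/[2(R²+z²)^(3/2)], so I = 2B(R²+z²)^(3/2)/(μ₀R²).
R² + z² = 0.0001166 + 0.0002132 = 0.0003298 m²; raised to 3/2 gives 5.99×10⁻⁶ m³.
I = 2 × 1.74×10⁻⁴ × 5.99×10⁻⁶ / (1.26×10⁻⁶ × 0.0001166) = 14.2 A.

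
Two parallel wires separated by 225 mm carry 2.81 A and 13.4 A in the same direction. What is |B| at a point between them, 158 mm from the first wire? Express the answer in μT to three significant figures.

B ≈ 36.4 μT

Each long wire gives B = μ₀I/(2πd). Distances are d₁ = 0.158 m and d₂ = 0.067 m.
B₁ = 3.56×10⁻⁶ T, B₂ = 4.00×10⁻⁵ T.
Between parallel currents the two contributions point in opposite directions, so they subtract. B = |B₁ − B₂| = |3.56×10⁻⁶ − 4.00×10⁻⁵| = 3.64×10⁻⁵ T.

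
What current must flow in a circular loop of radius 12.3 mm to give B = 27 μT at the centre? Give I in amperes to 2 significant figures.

At the centre of a circular loop B = μ₀I/(2R), so I = 2RB/μ₀.
With R = 0.0123 m, I = 2 × 0.0123 × 2.70×10⁻⁵ / (4π×10⁻⁷) = 0.529 A.

I ≈ 0.53 A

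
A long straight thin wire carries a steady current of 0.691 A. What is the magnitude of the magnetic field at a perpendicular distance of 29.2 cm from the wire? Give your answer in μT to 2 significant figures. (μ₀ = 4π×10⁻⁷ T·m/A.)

B ≈ 0.47 μT

For an infinitely long straight wire, B = μ₀I/(2πd).
B = (4π×10⁻⁷ × 0.691) / (2π × 0.292) = 4.73×10⁻⁷ T.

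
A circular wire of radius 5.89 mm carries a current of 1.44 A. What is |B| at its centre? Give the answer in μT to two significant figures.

B ≈ 150 μT

At the centre of a circular loop the Biot–Savart law gives B = μ₀I/(2R).
B = (4π×10⁻⁷ × 1.44) / (2 × 0.00589) = 1.54×10⁻⁴ T.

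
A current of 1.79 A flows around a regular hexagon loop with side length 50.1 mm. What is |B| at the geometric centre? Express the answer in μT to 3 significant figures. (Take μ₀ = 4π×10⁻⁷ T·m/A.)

B ≈ 24.8 μT

Each side is a finite straight segment at perpendicular distance d = a/(2 tan(π/6)) = 0.04339 m from the centre, with end-angles ±π/6.
One side contributes B₁ = (μ₀I/4πd)·2 sin(π/6) = 4.13×10⁻⁶ T.
All 6 sides add in the same direction: B = 6 × 4.13×10⁻⁶ = 2.48×10⁻⁵ T.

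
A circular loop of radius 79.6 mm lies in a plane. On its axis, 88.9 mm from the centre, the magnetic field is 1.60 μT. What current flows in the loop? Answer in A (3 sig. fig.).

On the axis of a loop, B = μ₀IR²/[2(R²+z²)^(3/2)], so I = 2B(R²+z²)^(3/2)/(μ₀R²).
R² + z² = 0.006336 + 0.007903 = 0.01424 m²; raised to 3/2 gives 1.70×10⁻³ m³.
I = 2 × 1.60×10⁻⁶ × 1.70×10⁻³ / (1.26×10⁻⁶ × 0.006336) = 0.683 A.

I ≈ 0.683 A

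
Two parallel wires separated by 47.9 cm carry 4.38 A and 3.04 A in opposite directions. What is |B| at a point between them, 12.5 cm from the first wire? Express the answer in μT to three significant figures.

Each long wire gives B = μ₀I/(2πd). Distances are d₁ = 0.125 m and d₂ = 0.354 m.
B₁ = 7.01×10⁻⁶ T, B₂ = 1.72×10⁻⁶ T.
Between antiparallel currents both contributions point the same way, so they add. B = B₁ + B₂ = 7.01×10⁻⁶ + 1.72×10⁻⁶ = 8.73×10⁻⁶ T.

B ≈ 8.73 μT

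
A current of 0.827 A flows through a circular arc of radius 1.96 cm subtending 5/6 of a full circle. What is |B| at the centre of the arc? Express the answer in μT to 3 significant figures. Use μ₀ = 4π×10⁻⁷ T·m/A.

The Biot–Savart field of a circular arc at its centre is B = μ₀Iφ/(4πR), with φ = 5.236 rad.
B = (4π×10⁻⁷ × 0.827 × 5.236) / (4π × 0.0196) = 2.21×10⁻⁵ T.

B ≈ 22.1 μT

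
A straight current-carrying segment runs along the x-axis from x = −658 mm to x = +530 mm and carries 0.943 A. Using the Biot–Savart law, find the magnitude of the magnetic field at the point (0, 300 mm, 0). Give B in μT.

B ≈ 0.560 μT

For a finite straight segment, B = (μ₀I/4πd)(sinθ₁ + sinθ₂), where θ₁, θ₂ are the angles from the perpendicular to each end.
The perpendicular distance is d = 0.3 m; the end-offsets along the wire are a = 0.658 m and b = 0.53 m.
sinθ₁ = 0.658/√(0.658²+0.3²) = 0.9099; sinθ₂ = 0.53/√(0.53²+0.3²) = 0.8703.
B = (4π×10⁻⁷ × 0.943) / (4π × 0.3) × (0.9099 + 0.8703) = 5.60×10⁻⁷ T.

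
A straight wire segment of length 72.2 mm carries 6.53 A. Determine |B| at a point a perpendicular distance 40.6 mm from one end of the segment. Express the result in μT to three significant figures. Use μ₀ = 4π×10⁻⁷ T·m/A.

B ≈ 14.0 μT

For a finite straight segment, B = (μ₀I/4πd)(sinθ₁ + sinθ₂), where θ₁, θ₂ are the angles from the perpendicular to each end.
The perpendicular foot is at one end, so the two end-offsets along the wire are 0 and L = 0.0722 m.
sinθ₁ = 0/√(0²+0.0406²) = 0.0000; sinθ₂ = 0.0722/√(0.0722²+0.0406²) = 0.8716.
B = (4π×10⁻⁷ × 6.53) / (4π × 0.0406) × (0.0000 + 0.8716) = 1.40×10⁻⁵ T.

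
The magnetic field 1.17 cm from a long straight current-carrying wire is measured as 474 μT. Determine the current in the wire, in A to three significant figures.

I ≈ 27.7 A

For a long straight wire B = μ₀I/(2πd), so I = 2πdB/μ₀.
I = 2π × 0.0117 × 4.74×10⁻⁴ / (4π×10⁻⁷) = 27.7 A.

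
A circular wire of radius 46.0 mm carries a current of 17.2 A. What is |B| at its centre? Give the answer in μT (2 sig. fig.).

At the centre of a circular loop the Biot–Savart law gives B = μ₀I/(2R).
B = (4π×10⁻⁷ × 17.2) / (2 × 0.046) = 2.35×10⁻⁴ T.

B ≈ 230 μT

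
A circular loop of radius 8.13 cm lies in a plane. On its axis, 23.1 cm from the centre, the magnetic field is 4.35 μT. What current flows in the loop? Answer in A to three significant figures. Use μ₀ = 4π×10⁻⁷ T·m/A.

On the axis of a loop, B = μ₀IR²/[2(R²+z²)^(3/2)], so I = 2B(R²+z²)^(3/2)/(μ₀R²).
R² + z² = 0.00661 + 0.05336 = 0.05997 m²; raised to 3/2 gives 1.47×10⁻² m³.
I = 2 × 4.35×10⁻⁶ × 1.47×10⁻² / (1.26×10⁻⁶ × 0.00661) = 15.4 A.

I ≈ 15.4 A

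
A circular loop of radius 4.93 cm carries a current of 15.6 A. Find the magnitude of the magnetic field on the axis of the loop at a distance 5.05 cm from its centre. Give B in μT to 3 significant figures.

On the axis of a circular loop, B = μ₀IR² / [2(R²+z²)^(3/2)].
R² + z² = (0.0493)² + (0.0505)² = 0.004981 m², and (R²+z²)^(3/2) = 3.52×10⁻⁴ m³.
B = (4π×10⁻⁷ × 15.6 × 0.00243) / (2 × 3.52×10⁻⁴) = 6.78×10⁻⁵ T.

B ≈ 67.8 μT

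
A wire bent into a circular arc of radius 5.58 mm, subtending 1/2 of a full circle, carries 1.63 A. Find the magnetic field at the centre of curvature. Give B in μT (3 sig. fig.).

B ≈ 91.8 μT

The Biot–Savart field of a circular arc at its centre is B = μ₀Iφ/(4πR), with φ = 3.142 rad.
B = (4π×10⁻⁷ × 1.63 × 3.142) / (4π × 0.00558) = 9.18×10⁻⁵ T.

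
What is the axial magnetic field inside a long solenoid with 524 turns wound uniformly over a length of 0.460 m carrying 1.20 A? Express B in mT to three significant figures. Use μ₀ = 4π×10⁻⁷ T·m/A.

B ≈ 1.72 mT

Inside a long solenoid, B = μ₀nI with n = 1139 turns/m.
B = 4π×10⁻⁷ × 1139 × 1.20 = 1.72×10⁻³ T.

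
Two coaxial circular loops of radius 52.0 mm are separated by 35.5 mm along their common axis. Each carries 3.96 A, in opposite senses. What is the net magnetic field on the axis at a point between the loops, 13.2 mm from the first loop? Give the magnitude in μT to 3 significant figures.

B ≈ 6.43 μT

Each loop contributes B = μ₀IR²/[2(R²+z²)^(3/2)] on the axis, with z measured from that loop.
Loop 1 (z = 0.0132 m): B₁ = 4.36×10⁻⁵ T. Loop 2 (z = 0.0223 m): B₂ = 3.71×10⁻⁵ T.
The fields oppose: B = |B₁ − B₂| = 6.43×10⁻⁶ T.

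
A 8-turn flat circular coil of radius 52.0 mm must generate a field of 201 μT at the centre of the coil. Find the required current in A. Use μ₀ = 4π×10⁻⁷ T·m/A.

For an N-turn coil, B = Nμ₀I/(2R) with R = 0.052 m, so I = 2RB/(Nμ₀) = 2 × 0.052 × 2.01×10⁻⁴ / (8 × 4π×10⁻⁷) = 2.08 A.

I ≈ 2.08 A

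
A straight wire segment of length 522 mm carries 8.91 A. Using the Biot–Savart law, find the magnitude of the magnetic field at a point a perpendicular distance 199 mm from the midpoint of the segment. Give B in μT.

For a finite straight segment, B = (μ₀I/4πd)(sinθ₁ + sinθ₂), where θ₁, θ₂ are the angles from the perpendicular to each end.
The perpendicular from the point meets the wire at its midpoint, so each end is L/2 = 0.261 m away along the wire.
sinθ₁ = 0.261/√(0.261²+0.199²) = 0.7952; sinθ₂ = 0.261/√(0.261²+0.199²) = 0.7952.
B = (4π×10⁻⁷ × 8.91) / (4π × 0.199) × (0.7952 + 0.7952) = 7.12×10⁻⁶ T.

B ≈ 7.12 μT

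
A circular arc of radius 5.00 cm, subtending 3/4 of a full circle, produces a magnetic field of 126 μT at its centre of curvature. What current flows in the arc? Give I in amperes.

I ≈ 13.4 A

For a circular arc, B = μ₀Iφ/(4πR) with φ in radians; here φ = 4.712 rad.
So I = 4πRB/(μ₀φ) = 4π × 0.05 × 1.26×10⁻⁴ / (4π×10⁻⁷ × 4.712) = 13.4 A.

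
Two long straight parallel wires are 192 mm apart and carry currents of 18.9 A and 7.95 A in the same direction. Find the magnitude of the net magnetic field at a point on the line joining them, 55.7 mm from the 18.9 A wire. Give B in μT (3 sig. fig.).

Each long wire gives B = μ₀I/(2πd). Distances are d₁ = 0.0557 m and d₂ = 0.1363 m.
B₁ = 6.79×10⁻⁵ T, B₂ = 1.17×10⁻⁵ T.
Between parallel currents the two contributions point in opposite directions, so they subtract. B = |B₁ − B₂| = |6.79×10⁻⁵ − 1.17×10⁻⁵| = 5.62×10⁻⁵ T.

B ≈ 56.2 μT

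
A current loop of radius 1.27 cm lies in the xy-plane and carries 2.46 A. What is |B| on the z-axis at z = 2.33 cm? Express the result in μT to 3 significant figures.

B ≈ 13.3 μT

On the axis of a circular loop, B = μ₀IR² / [2(R²+z²)^(3/2)].
R² + z² = (0.0127)² + (0.0233)² = 0.0007042 m², and (R²+z²)^(3/2) = 1.87×10⁻⁵ m³.
B = (4π×10⁻⁷ × 2.46 × 0.0001613) / (2 × 1.87×10⁻⁵) = 1.33×10⁻⁵ T.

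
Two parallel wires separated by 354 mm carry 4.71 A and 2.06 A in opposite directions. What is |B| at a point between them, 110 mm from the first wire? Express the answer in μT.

Each long wire gives B = μ₀I/(2πd). Distances are d₁ = 0.11 m and d₂ = 0.244 m.
B₁ = 8.56×10⁻⁶ T, B₂ = 1.69×10⁻⁶ T.
Between antiparallel currents both contributions point the same way, so they add. B = B₁ + B₂ = 8.56×10⁻⁶ + 1.69×10⁻⁶ = 1.03×10⁻⁵ T.

B ≈ 10.3 μT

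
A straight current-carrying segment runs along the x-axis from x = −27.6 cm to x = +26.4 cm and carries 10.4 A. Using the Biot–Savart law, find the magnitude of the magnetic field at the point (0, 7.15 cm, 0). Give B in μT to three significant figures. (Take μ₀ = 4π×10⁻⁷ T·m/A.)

For a finite straight segment, B = (μ₀I/4πd)(sinθ₁ + sinθ₂), where θ₁, θ₂ are the angles from the perpendicular to each end.
The perpendicular distance is d = 0.0715 m; the end-offsets along the wire are a = 0.276 m and b = 0.264 m.
sinθ₁ = 0.276/√(0.276²+0.0715²) = 0.9680; sinθ₂ = 0.264/√(0.264²+0.0715²) = 0.9652.
B = (4π×10⁻⁷ × 10.4) / (4π × 0.0715) × (0.9680 + 0.9652) = 2.81×10⁻⁵ T.

B ≈ 28.1 μT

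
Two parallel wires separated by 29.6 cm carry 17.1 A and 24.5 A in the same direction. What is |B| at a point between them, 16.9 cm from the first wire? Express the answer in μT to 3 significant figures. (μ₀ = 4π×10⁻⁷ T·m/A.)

B ≈ 18.3 μT

Each long wire gives B = μ₀I/(2πd). Distances are d₁ = 0.169 m and d₂ = 0.127 m.
B₁ = 2.02×10⁻⁵ T, B₂ = 3.86×10⁻⁵ T.
Between parallel currents the two contributions point in opposite directions, so they subtract. B = |B₁ − B₂| = |2.02×10⁻⁵ − 3.86×10⁻⁵| = 1.83×10⁻⁵ T.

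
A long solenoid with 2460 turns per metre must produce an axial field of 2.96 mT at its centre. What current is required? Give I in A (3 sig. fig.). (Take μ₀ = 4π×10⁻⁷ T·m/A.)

Inside a long solenoid B = μ₀nI with n = 2460 m⁻¹, so I = B/(μ₀n).
I = 2.96×10⁻³ / (4π×10⁻⁷ × 2460) = 0.958 A.

I ≈ 0.958 A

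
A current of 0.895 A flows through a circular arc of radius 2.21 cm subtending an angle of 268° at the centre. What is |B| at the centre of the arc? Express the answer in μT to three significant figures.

The Biot–Savart field of a circular arc at its centre is B = μ₀Iφ/(4πR), with φ = 4.677 rad.
B = (4π×10⁻⁷ × 0.895 × 4.677) / (4π × 0.0221) = 1.89×10⁻⁵ T.

B ≈ 18.9 μT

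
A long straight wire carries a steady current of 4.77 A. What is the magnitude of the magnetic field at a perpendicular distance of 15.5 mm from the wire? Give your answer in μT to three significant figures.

B ≈ 61.5 μT

For an infinitely long straight wire, B = μ₀I/(2πd).
B = (4π×10⁻⁷ × 4.77) / (2π × 0.0155) = 6.15×10⁻⁵ T.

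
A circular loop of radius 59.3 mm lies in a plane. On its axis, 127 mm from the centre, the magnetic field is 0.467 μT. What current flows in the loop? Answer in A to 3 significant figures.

On the axis of a loop, B = μ₀IR²/[2(R²+z²)^(3/2)], so I = 2B(R²+z²)^(3/2)/(μ₀R²).
R² + z² = 0.003516 + 0.01613 = 0.01965 m²; raised to 3/2 gives 2.75×10⁻³ m³.
I = 2 × 4.67×10⁻⁷ × 2.75×10⁻³ / (1.26×10⁻⁶ × 0.003516) = 0.582 A.

I ≈ 0.582 A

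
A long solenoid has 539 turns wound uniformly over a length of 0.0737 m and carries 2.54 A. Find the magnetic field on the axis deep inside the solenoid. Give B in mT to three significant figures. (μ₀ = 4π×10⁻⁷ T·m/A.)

Inside a long solenoid, B = μ₀nI with n = 7313 turns/m.
B = 4π×10⁻⁷ × 7313 × 2.54 = 2.33×10⁻² T.

B ≈ 23.3 mT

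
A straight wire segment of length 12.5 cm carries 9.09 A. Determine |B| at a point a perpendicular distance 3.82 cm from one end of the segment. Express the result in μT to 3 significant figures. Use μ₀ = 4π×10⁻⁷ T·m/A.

B ≈ 22.8 μT

For a finite straight segment, B = (μ₀I/4πd)(sinθ₁ + sinθ₂), where θ₁, θ₂ are the angles from the perpendicular to each end.
The perpendicular foot is at one end, so the two end-offsets along the wire are 0 and L = 0.125 m.
sinθ₁ = 0/√(0²+0.0382²) = 0.0000; sinθ₂ = 0.125/√(0.125²+0.0382²) = 0.9563.
B = (4π×10⁻⁷ × 9.09) / (4π × 0.0382) × (0.0000 + 0.9563) = 2.28×10⁻⁵ T.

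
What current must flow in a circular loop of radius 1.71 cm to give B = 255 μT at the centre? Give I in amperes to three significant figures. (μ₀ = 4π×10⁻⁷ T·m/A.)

At the centre of a circular loop B = μ₀I/(2R), so I = 2RB/μ₀.
With R = 0.0171 m, I = 2 × 0.0171 × 2.55×10⁻⁴ / (4π×10⁻⁷) = 6.94 A.

I ≈ 6.94 A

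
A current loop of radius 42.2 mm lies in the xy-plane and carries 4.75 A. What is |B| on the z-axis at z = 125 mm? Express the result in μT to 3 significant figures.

B ≈ 2.31 μT

On the axis of a circular loop, B = μ₀IR² / [2(R²+z²)^(3/2)].
R² + z² = (0.0422)² + (0.125)² = 0.01741 m², and (R²+z²)^(3/2) = 2.30×10⁻³ m³.
B = (4π×10⁻⁷ × 4.75 × 0.001781) / (2 × 2.30×10⁻³) = 2.31×10⁻⁶ T.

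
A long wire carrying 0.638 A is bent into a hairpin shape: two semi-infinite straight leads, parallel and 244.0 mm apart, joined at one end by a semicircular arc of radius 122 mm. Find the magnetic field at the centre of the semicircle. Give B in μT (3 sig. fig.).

The semicircular arc contributes B_arc = μ₀I·π/(4πR) = μ₀I/(4R) = 1.64×10⁻⁶ T.
Each semi-infinite lead is at perpendicular distance R = 0.122 m from the centre, with the perpendicular foot at its near end, so it contributes μ₀I/(4πR); both point the same way, together 1.05×10⁻⁶ T.
Arc and leads all point the same direction: B = 1.64×10⁻⁶ + 1.05×10⁻⁶ = 2.69×10⁻⁶ T.

B ≈ 2.69 μT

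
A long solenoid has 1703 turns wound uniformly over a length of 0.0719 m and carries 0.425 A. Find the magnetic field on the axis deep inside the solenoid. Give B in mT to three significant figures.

B ≈ 12.6 mT

Inside a long solenoid, B = μ₀nI with n = 2.369×10⁴ turns/m.
B = 4π×10⁻⁷ × 2.369×10⁴ × 0.425 = 1.26×10⁻² T.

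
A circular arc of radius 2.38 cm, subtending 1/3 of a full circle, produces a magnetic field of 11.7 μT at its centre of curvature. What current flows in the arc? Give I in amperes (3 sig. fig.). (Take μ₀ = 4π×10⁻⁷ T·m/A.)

For a circular arc, B = μ₀Iφ/(4πR) with φ in radians; here φ = 2.094 rad.
So I = 4πRB/(μ₀φ) = 4π × 0.0238 × 1.17×10⁻⁵ / (4π×10⁻⁷ × 2.094) = 1.33 A.

I ≈ 1.33 A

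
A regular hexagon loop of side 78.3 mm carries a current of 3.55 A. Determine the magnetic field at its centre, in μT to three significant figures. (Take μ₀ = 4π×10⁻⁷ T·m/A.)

Each side is a finite straight segment at perpendicular distance d = a/(2 tan(π/6)) = 0.06781 m from the centre, with end-angles ±π/6.
One side contributes B₁ = (μ₀I/4πd)·2 sin(π/6) = 5.24×10⁻⁶ T.
All 6 sides add in the same direction: B = 6 × 5.24×10⁻⁶ = 3.14×10⁻⁵ T.

B ≈ 31.4 μT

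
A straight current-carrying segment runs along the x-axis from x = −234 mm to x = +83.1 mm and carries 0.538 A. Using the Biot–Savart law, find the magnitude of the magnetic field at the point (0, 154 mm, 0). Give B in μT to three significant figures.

B ≈ 0.458 μT

For a finite straight segment, B = (μ₀I/4πd)(sinθ₁ + sinθ₂), where θ₁, θ₂ are the angles from the perpendicular to each end.
The perpendicular distance is d = 0.154 m; the end-offsets along the wire are a = 0.234 m and b = 0.0831 m.
sinθ₁ = 0.234/√(0.234²+0.154²) = 0.8353; sinθ₂ = 0.0831/√(0.0831²+0.154²) = 0.4749.
B = (4π×10⁻⁷ × 0.538) / (4π × 0.154) × (0.8353 + 0.4749) = 4.58×10⁻⁷ T.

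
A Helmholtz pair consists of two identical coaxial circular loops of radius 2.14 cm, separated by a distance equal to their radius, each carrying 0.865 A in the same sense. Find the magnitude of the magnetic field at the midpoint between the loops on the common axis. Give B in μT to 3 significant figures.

B ≈ 36.3 μT

Each loop contributes B = μ₀IR²/[2(R²+z²)^(3/2)] on the axis, with z measured from that loop.
Loop 1 (z = 0.0107 m): B₁ = 1.82×10⁻⁵ T. Loop 2 (z = 0.0107 m): B₂ = 1.82×10⁻⁵ T.
The fields add: B = B₁ + B₂ = 3.63×10⁻⁵ T.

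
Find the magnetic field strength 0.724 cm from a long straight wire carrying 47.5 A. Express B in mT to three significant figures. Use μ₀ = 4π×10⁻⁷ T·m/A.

For an infinitely long straight wire, B = μ₀I/(2πd).
B = (4π×10⁻⁷ × 47.5) / (2π × 0.00724) = 1.31×10⁻³ T.

B ≈ 1.31 mT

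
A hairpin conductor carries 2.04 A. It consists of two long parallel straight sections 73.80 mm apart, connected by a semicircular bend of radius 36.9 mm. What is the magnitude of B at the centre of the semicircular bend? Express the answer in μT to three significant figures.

B ≈ 28.4 μT

The semicircular arc contributes B_arc = μ₀I·π/(4πR) = μ₀I/(4R) = 1.74×10⁻⁵ T.
Each semi-infinite lead is at perpendicular distance R = 0.0369 m from the centre, with the perpendicular foot at its near end, so it contributes μ₀I/(4πR); both point the same way, together 1.11×10⁻⁵ T.
Arc and leads all point the same direction: B = 1.74×10⁻⁵ + 1.11×10⁻⁵ = 2.84×10⁻⁵ T.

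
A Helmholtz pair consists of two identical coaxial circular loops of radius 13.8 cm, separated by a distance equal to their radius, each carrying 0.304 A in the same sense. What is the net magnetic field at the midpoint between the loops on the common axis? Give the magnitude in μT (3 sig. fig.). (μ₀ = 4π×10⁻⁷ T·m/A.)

Each loop contributes B = μ₀IR²/[2(R²+z²)^(3/2)] on the axis, with z measured from that loop.
Loop 1 (z = 0.069 m): B₁ = 9.90×10⁻⁷ T. Loop 2 (z = 0.069 m): B₂ = 9.90×10⁻⁷ T.
The fields add: B = B₁ + B₂ = 1.98×10⁻⁶ T.

B ≈ 1.98 μT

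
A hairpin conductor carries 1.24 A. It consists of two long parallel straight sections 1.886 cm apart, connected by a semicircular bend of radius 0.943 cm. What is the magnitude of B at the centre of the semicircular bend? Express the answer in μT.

The semicircular arc contributes B_arc = μ₀I·π/(4πR) = μ₀I/(4R) = 4.13×10⁻⁵ T.
Each semi-infinite lead is at perpendicular distance R = 0.00943 m from the centre, with the perpendicular foot at its near end, so it contributes μ₀I/(4πR); both point the same way, together 2.63×10⁻⁵ T.
Arc and leads all point the same direction: B = 4.13×10⁻⁵ + 2.63×10⁻⁵ = 6.76×10⁻⁵ T.

B ≈ 67.6 μT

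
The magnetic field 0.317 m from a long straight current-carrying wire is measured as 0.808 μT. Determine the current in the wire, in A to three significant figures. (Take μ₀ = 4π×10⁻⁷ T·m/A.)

I ≈ 1.28 A

For a long straight wire B = μ₀I/(2πd), so I = 2πdB/μ₀.
I = 2π × 0.317 × 8.08×10⁻⁷ / (4π×10⁻⁷) = 1.28 A.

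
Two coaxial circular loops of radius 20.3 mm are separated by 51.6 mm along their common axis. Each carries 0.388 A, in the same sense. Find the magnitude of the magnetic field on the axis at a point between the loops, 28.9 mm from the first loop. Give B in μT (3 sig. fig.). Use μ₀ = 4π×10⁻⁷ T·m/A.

B ≈ 5.84 μT

Each loop contributes B = μ₀IR²/[2(R²+z²)^(3/2)] on the axis, with z measured from that loop.
Loop 1 (z = 0.0289 m): B₁ = 2.28×10⁻⁶ T. Loop 2 (z = 0.0227 m): B₂ = 3.56×10⁻⁶ T.
The fields add: B = B₁ + B₂ = 5.84×10⁻⁶ T.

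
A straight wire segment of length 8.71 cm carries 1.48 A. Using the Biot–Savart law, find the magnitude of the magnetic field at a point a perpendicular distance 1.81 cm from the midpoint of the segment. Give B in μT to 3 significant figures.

B ≈ 15.1 μT

For a finite straight segment, B = (μ₀I/4πd)(sinθ₁ + sinθ₂), where θ₁, θ₂ are the angles from the perpendicular to each end.
The perpendicular from the point meets the wire at its midpoint, so each end is L/2 = 0.04355 m away along the wire.
sinθ₁ = 0.04355/√(0.04355²+0.0181²) = 0.9234; sinθ₂ = 0.04355/√(0.04355²+0.0181²) = 0.9234.
B = (4π×10⁻⁷ × 1.48) / (4π × 0.0181) × (0.9234 + 0.9234) = 1.51×10⁻⁵ T.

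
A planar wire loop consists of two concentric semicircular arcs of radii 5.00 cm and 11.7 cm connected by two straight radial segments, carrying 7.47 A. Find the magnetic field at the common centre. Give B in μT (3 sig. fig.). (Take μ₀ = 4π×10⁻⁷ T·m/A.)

B ≈ 26.9 μT

The radial connectors point toward the centre, so dl × r̂ = 0 and they contribute nothing.
Each semicircle gives μ₀I/(4R): inner arc 4.69×10⁻⁵ T, outer arc 2.01×10⁻⁵ T.
The two arcs carry current in opposite angular senses, so their fields oppose: B = |4.69×10⁻⁵ − 2.01×10⁻⁵| = 2.69×10⁻⁵ T.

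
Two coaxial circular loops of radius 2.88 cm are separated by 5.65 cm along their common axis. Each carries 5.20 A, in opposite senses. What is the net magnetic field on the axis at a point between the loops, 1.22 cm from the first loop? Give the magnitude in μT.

B ≈ 70.2 μT

Each loop contributes B = μ₀IR²/[2(R²+z²)^(3/2)] on the axis, with z measured from that loop.
Loop 1 (z = 0.0122 m): B₁ = 8.86×10⁻⁵ T. Loop 2 (z = 0.0443 m): B₂ = 1.84×10⁻⁵ T.
The fields oppose: B = |B₁ − B₂| = 7.02×10⁻⁵ T.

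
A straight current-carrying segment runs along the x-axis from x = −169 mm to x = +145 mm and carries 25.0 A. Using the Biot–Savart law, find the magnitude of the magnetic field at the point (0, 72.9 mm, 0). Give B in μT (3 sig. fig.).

For a finite straight segment, B = (μ₀I/4πd)(sinθ₁ + sinθ₂), where θ₁, θ₂ are the angles from the perpendicular to each end.
The perpendicular distance is d = 0.0729 m; the end-offsets along the wire are a = 0.169 m and b = 0.145 m.
sinθ₁ = 0.169/√(0.169²+0.0729²) = 0.9182; sinθ₂ = 0.145/√(0.145²+0.0729²) = 0.8934.
B = (4π×10⁻⁷ × 25.0) / (4π × 0.0729) × (0.9182 + 0.8934) = 6.21×10⁻⁵ T.

B ≈ 62.1 μT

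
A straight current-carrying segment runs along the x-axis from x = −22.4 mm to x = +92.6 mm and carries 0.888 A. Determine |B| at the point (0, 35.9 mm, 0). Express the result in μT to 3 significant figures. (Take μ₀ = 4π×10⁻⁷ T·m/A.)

B ≈ 3.62 μT

For a finite straight segment, B = (μ₀I/4πd)(sinθ₁ + sinθ₂), where θ₁, θ₂ are the angles from the perpendicular to each end.
The perpendicular distance is d = 0.0359 m; the end-offsets along the wire are a = 0.0224 m and b = 0.0926 m.
sinθ₁ = 0.0224/√(0.0224²+0.0359²) = 0.5294; sinθ₂ = 0.0926/√(0.0926²+0.0359²) = 0.9324.
B = (4π×10⁻⁷ × 0.888) / (4π × 0.0359) × (0.5294 + 0.9324) = 3.62×10⁻⁶ T.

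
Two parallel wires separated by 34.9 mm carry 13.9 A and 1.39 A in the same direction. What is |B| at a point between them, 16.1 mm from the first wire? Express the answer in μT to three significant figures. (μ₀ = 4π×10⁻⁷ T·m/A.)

Each long wire gives B = μ₀I/(2πd). Distances are d₁ = 0.0161 m and d₂ = 0.0188 m.
B₁ = 1.73×10⁻⁴ T, B₂ = 1.48×10⁻⁵ T.
Between parallel currents the two contributions point in opposite directions, so they subtract. B = |B₁ − B₂| = |1.73×10⁻⁴ − 1.48×10⁻⁵| = 1.58×10⁻⁴ T.

B ≈ 158 μT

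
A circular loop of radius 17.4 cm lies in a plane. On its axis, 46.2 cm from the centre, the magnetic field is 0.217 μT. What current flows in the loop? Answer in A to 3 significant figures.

I ≈ 1.37 A

On the axis of a loop, B = μ₀IR²/[2(R²+z²)^(3/2)], so I = 2B(R²+z²)^(3/2)/(μ₀R²).
R² + z² = 0.03028 + 0.2134 = 0.2437 m²; raised to 3/2 gives 0.120 m³.
I = 2 × 2.17×10⁻⁷ × 0.120 / (1.26×10⁻⁶ × 0.03028) = 1.37 A.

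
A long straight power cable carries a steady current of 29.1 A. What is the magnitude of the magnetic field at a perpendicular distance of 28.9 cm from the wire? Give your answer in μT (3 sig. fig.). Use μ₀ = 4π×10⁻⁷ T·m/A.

For an infinitely long straight wire, B = μ₀I/(2πd).
B = (4π×10⁻⁷ × 29.1) / (2π × 0.289) = 2.01×10⁻⁵ T.

B ≈ 20.1 μT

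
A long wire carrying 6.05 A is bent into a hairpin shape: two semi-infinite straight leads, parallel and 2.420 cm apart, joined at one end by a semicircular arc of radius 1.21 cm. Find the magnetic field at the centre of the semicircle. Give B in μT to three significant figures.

B ≈ 257 μT

The semicircular arc contributes B_arc = μ₀I·π/(4πR) = μ₀I/(4R) = 1.57×10⁻⁴ T.
Each semi-infinite lead is at perpendicular distance R = 0.0121 m from the centre, with the perpendicular foot at its near end, so it contributes μ₀I/(4πR); both point the same way, together 1.00×10⁻⁴ T.
Arc and leads all point the same direction: B = 1.57×10⁻⁴ + 1.00×10⁻⁴ = 2.57×10⁻⁴ T.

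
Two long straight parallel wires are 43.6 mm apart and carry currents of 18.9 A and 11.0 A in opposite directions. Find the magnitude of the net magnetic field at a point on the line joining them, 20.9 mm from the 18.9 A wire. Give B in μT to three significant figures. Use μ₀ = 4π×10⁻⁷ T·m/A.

B ≈ 278 μT

Each long wire gives B = μ₀I/(2πd). Distances are d₁ = 0.0209 m and d₂ = 0.0227 m.
B₁ = 1.81×10⁻⁴ T, B₂ = 9.69×10⁻⁵ T.
Between antiparallel currents both contributions point the same way, so they add. B = B₁ + B₂ = 1.81×10⁻⁴ + 9.69×10⁻⁵ = 2.78×10⁻⁴ T.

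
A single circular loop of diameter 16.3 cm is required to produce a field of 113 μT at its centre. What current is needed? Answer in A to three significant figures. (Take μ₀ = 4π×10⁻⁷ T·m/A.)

I ≈ 14.7 A

At the centre of a circular loop B = μ₀I/(2R), so I = 2RB/μ₀.
With R = 0.0815 m, I = 2 × 0.0815 × 1.13×10⁻⁴ / (4π×10⁻⁷) = 14.7 A.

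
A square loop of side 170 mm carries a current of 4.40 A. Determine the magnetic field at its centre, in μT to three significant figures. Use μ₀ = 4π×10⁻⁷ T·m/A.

B ≈ 29.3 μT

Each side is a finite straight segment at perpendicular distance d = a/(2 tan(π/4)) = 0.085 m from the centre, with end-angles ±π/4.
One side contributes B₁ = (μ₀I/4πd)·2 sin(π/4) = 7.32×10⁻⁶ T.
All 4 sides add in the same direction: B = 4 × 7.32×10⁻⁶ = 2.93×10⁻⁵ T.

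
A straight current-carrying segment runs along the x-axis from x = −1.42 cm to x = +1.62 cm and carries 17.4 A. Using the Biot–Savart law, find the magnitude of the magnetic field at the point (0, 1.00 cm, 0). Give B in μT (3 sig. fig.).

For a finite straight segment, B = (μ₀I/4πd)(sinθ₁ + sinθ₂), where θ₁, θ₂ are the angles from the perpendicular to each end.
The perpendicular distance is d = 0.01 m; the end-offsets along the wire are a = 0.0142 m and b = 0.0162 m.
sinθ₁ = 0.0142/√(0.0142²+0.01²) = 0.8176; sinθ₂ = 0.0162/√(0.0162²+0.01²) = 0.8509.
B = (4π×10⁻⁷ × 17.4) / (4π × 0.01) × (0.8176 + 0.8509) = 2.90×10⁻⁴ T.

B ≈ 290 μT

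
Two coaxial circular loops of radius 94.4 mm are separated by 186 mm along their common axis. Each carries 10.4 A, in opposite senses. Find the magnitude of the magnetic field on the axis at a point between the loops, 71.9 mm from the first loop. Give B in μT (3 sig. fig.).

Each loop contributes B = μ₀IR²/[2(R²+z²)^(3/2)] on the axis, with z measured from that loop.
Loop 1 (z = 0.0719 m): B₁ = 3.49×10⁻⁵ T. Loop 2 (z = 0.1141 m): B₂ = 1.79×10⁻⁵ T.
The fields oppose: B = |B₁ − B₂| = 1.69×10⁻⁵ T.

B ≈ 16.9 μT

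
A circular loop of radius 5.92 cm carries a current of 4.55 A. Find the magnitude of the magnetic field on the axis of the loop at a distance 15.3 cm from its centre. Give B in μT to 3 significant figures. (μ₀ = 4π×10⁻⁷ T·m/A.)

On the axis of a circular loop, B = μ₀IR² / [2(R²+z²)^(3/2)].
R² + z² = (0.0592)² + (0.153)² = 0.02691 m², and (R²+z²)^(3/2) = 4.42×10⁻³ m³.
B = (4π×10⁻⁷ × 4.55 × 0.003505) / (2 × 4.42×10⁻³) = 2.27×10⁻⁶ T.

B ≈ 2.27 μT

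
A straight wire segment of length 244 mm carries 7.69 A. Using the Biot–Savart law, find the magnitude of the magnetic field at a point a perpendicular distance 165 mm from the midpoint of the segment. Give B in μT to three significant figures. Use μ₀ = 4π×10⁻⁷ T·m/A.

For a finite straight segment, B = (μ₀I/4πd)(sinθ₁ + sinθ₂), where θ₁, θ₂ are the angles from the perpendicular to each end.
The perpendicular from the point meets the wire at its midpoint, so each end is L/2 = 0.122 m away along the wire.
sinθ₁ = 0.122/√(0.122²+0.165²) = 0.5945; sinθ₂ = 0.122/√(0.122²+0.165²) = 0.5945.
B = (4π×10⁻⁷ × 7.69) / (4π × 0.165) × (0.5945 + 0.5945) = 5.54×10⁻⁶ T.

B ≈ 5.54 μT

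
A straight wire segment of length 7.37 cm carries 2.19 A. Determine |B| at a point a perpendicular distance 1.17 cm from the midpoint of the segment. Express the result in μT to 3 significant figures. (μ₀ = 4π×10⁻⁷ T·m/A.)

For a finite straight segment, B = (μ₀I/4πd)(sinθ₁ + sinθ₂), where θ₁, θ₂ are the angles from the perpendicular to each end.
The perpendicular from the point meets the wire at its midpoint, so each end is L/2 = 0.03685 m away along the wire.
sinθ₁ = 0.03685/√(0.03685²+0.0117²) = 0.9531; sinθ₂ = 0.03685/√(0.03685²+0.0117²) = 0.9531.
B = (4π×10⁻⁷ × 2.19) / (4π × 0.0117) × (0.9531 + 0.9531) = 3.57×10⁻⁵ T.

B ≈ 35.7 μT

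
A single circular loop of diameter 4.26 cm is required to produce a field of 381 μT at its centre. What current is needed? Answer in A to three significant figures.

I ≈ 12.9 A

At the centre of a circular loop B = μ₀I/(2R), so I = 2RB/μ₀.
With R = 0.0213 m, I = 2 × 0.0213 × 3.81×10⁻⁴ / (4π×10⁻⁷) = 12.9 A.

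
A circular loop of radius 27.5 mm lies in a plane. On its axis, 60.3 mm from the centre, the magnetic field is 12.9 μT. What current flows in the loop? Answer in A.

On the axis of a loop, B = μ₀IR²/[2(R²+z²)^(3/2)], so I = 2B(R²+z²)^(3/2)/(μ₀R²).
R² + z² = 0.0007562 + 0.003636 = 0.004392 m²; raised to 3/2 gives 2.91×10⁻⁴ m³.
I = 2 × 1.29×10⁻⁵ × 2.91×10⁻⁴ / (1.26×10⁻⁶ × 0.0007562) = 7.90 A.

I ≈ 7.90 A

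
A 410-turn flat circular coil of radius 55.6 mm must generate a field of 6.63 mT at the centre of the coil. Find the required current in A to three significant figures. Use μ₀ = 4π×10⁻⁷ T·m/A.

I ≈ 1.43 A

For an N-turn coil, B = Nμ₀I/(2R) with R = 0.0556 m, so I = 2RB/(Nμ₀) = 2 × 0.0556 × 6.63×10⁻³ / (410 × 4π×10⁻⁷) = 1.43 A.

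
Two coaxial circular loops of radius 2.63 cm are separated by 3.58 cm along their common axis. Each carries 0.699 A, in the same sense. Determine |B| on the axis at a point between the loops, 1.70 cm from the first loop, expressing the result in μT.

Each loop contributes B = μ₀IR²/[2(R²+z²)^(3/2)] on the axis, with z measured from that loop.
Loop 1 (z = 0.017 m): B₁ = 9.89×10⁻⁶ T. Loop 2 (z = 0.0188 m): B₂ = 8.99×10⁻⁶ T.
The fields add: B = B₁ + B₂ = 1.89×10⁻⁵ T.

B ≈ 18.9 μT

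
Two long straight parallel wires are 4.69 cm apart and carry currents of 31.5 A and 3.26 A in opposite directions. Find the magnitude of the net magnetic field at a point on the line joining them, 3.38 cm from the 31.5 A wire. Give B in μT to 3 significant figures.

B ≈ 236 μT

Each long wire gives B = μ₀I/(2πd). Distances are d₁ = 0.0338 m and d₂ = 0.0131 m.
B₁ = 1.86×10⁻⁴ T, B₂ = 4.98×10⁻⁵ T.
Between antiparallel currents both contributions point the same way, so they add. B = B₁ + B₂ = 1.86×10⁻⁴ + 4.98×10⁻⁵ = 2.36×10⁻⁴ T.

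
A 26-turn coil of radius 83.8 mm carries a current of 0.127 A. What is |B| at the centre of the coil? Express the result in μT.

B ≈ 24.8 μT

For an N-turn flat coil, B = Nμ₀I/(2R) with R = 0.0838 m.
B = 26 × 9.52×10⁻⁷ T = 2.48×10⁻⁵ T.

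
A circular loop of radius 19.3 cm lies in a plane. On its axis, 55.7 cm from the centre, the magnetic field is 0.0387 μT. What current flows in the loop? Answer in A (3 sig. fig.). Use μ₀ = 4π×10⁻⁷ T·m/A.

I ≈ 0.339 A

On the axis of a loop, B = μ₀IR²/[2(R²+z²)^(3/2)], so I = 2B(R²+z²)^(3/2)/(μ₀R²).
R² + z² = 0.03725 + 0.3102 = 0.3475 m²; raised to 3/2 gives 0.205 m³.
I = 2 × 3.87×10⁻⁸ × 0.205 / (1.26×10⁻⁶ × 0.03725) = 0.339 A.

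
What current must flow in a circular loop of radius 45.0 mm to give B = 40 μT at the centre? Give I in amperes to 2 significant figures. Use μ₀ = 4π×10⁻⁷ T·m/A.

At the centre of a circular loop B = μ₀I/(2R), so I = 2RB/μ₀.
With R = 0.045 m, I = 2 × 0.045 × 4.00×10⁻⁵ / (4π×10⁻⁷) = 2.86 A.

I ≈ 2.9 A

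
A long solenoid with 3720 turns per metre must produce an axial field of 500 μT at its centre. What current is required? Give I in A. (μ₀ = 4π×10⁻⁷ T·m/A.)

I ≈ 0.107 A

Inside a long solenoid B = μ₀nI with n = 3720 m⁻¹, so I = B/(μ₀n).
I = 5.00×10⁻⁴ / (4π×10⁻⁷ × 3720) = 0.107 A.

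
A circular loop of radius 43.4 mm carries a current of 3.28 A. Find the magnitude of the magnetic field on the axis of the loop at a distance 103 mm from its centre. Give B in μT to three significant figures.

B ≈ 2.78 μT

On the axis of a circular loop, B = μ₀IR² / [2(R²+z²)^(3/2)].
R² + z² = (0.0434)² + (0.103)² = 0.01249 m², and (R²+z²)^(3/2) = 1.40×10⁻³ m³.
B = (4π×10⁻⁷ × 3.28 × 0.001884) / (2 × 1.40×10⁻³) = 2.78×10⁻⁶ T.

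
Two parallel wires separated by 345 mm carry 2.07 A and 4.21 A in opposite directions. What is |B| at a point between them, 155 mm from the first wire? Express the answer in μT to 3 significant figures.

B ≈ 7.10 μT

Each long wire gives B = μ₀I/(2πd). Distances are d₁ = 0.155 m and d₂ = 0.19 m.
B₁ = 2.67×10⁻⁶ T, B₂ = 4.43×10⁻⁶ T.
Between antiparallel currents both contributions point the same way, so they add. B = B₁ + B₂ = 2.67×10⁻⁶ + 4.43×10⁻⁶ = 7.10×10⁻⁶ T.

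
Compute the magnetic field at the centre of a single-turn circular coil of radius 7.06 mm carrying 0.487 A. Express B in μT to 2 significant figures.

B ≈ 43 μT

At the centre of a circular loop the Biot–Savart law gives B = μ₀I/(2R).
B = (4π×10⁻⁷ × 0.487) / (2 × 0.00706) = 4.33×10⁻⁵ T.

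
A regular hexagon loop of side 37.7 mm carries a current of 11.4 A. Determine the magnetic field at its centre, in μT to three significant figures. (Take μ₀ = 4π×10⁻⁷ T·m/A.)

Each side is a finite straight segment at perpendicular distance d = a/(2 tan(π/6)) = 0.03265 m from the centre, with end-angles ±π/6.
One side contributes B₁ = (μ₀I/4πd)·2 sin(π/6) = 3.49×10⁻⁵ T.
All 6 sides add in the same direction: B = 6 × 3.49×10⁻⁵ = 2.10×10⁻⁴ T.

B ≈ 210 μT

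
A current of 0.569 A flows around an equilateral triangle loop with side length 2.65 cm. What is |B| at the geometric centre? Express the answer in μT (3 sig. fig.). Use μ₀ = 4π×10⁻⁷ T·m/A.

Each side is a finite straight segment at perpendicular distance d = a/(2 tan(π/3)) = 0.00765 m from the centre, with end-angles ±π/3.
One side contributes B₁ = (μ₀I/4πd)·2 sin(π/3) = 1.29×10⁻⁵ T.
All 3 sides add in the same direction: B = 3 × 1.29×10⁻⁵ = 3.86×10⁻⁵ T.

B ≈ 38.6 μT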